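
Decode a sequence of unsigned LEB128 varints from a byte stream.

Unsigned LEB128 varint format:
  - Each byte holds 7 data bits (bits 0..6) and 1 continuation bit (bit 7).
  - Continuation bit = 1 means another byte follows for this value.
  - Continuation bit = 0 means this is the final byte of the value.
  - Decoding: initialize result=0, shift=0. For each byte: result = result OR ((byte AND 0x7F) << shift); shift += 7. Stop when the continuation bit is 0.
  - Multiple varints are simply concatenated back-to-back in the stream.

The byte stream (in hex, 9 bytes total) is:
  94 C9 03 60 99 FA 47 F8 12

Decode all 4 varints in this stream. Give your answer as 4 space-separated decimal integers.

Answer: 58516 96 1178905 2424

Derivation:
  byte[0]=0x94 cont=1 payload=0x14=20: acc |= 20<<0 -> acc=20 shift=7
  byte[1]=0xC9 cont=1 payload=0x49=73: acc |= 73<<7 -> acc=9364 shift=14
  byte[2]=0x03 cont=0 payload=0x03=3: acc |= 3<<14 -> acc=58516 shift=21 [end]
Varint 1: bytes[0:3] = 94 C9 03 -> value 58516 (3 byte(s))
  byte[3]=0x60 cont=0 payload=0x60=96: acc |= 96<<0 -> acc=96 shift=7 [end]
Varint 2: bytes[3:4] = 60 -> value 96 (1 byte(s))
  byte[4]=0x99 cont=1 payload=0x19=25: acc |= 25<<0 -> acc=25 shift=7
  byte[5]=0xFA cont=1 payload=0x7A=122: acc |= 122<<7 -> acc=15641 shift=14
  byte[6]=0x47 cont=0 payload=0x47=71: acc |= 71<<14 -> acc=1178905 shift=21 [end]
Varint 3: bytes[4:7] = 99 FA 47 -> value 1178905 (3 byte(s))
  byte[7]=0xF8 cont=1 payload=0x78=120: acc |= 120<<0 -> acc=120 shift=7
  byte[8]=0x12 cont=0 payload=0x12=18: acc |= 18<<7 -> acc=2424 shift=14 [end]
Varint 4: bytes[7:9] = F8 12 -> value 2424 (2 byte(s))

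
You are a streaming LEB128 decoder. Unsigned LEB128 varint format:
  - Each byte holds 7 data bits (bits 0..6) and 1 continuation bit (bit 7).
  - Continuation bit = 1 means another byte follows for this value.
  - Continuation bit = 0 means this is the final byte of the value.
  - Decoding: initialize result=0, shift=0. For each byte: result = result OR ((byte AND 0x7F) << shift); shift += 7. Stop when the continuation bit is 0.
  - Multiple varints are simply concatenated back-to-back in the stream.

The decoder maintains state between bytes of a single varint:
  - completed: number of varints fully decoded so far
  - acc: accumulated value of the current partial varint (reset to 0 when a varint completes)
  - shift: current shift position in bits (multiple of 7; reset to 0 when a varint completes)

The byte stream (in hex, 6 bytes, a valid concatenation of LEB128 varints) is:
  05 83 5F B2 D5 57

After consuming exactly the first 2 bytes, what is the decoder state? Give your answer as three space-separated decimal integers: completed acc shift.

byte[0]=0x05 cont=0 payload=0x05: varint #1 complete (value=5); reset -> completed=1 acc=0 shift=0
byte[1]=0x83 cont=1 payload=0x03: acc |= 3<<0 -> completed=1 acc=3 shift=7

Answer: 1 3 7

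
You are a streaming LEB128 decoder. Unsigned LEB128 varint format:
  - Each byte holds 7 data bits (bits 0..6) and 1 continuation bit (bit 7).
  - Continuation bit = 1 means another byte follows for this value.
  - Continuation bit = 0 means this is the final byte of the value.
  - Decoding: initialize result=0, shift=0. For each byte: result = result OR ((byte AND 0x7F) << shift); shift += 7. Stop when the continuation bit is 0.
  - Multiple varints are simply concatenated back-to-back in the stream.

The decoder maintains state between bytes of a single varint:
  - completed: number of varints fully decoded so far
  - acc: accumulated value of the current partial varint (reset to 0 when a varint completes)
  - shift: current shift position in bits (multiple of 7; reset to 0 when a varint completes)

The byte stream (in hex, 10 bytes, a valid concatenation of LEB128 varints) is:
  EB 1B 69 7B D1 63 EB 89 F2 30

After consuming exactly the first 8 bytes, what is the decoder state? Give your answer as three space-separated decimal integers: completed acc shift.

byte[0]=0xEB cont=1 payload=0x6B: acc |= 107<<0 -> completed=0 acc=107 shift=7
byte[1]=0x1B cont=0 payload=0x1B: varint #1 complete (value=3563); reset -> completed=1 acc=0 shift=0
byte[2]=0x69 cont=0 payload=0x69: varint #2 complete (value=105); reset -> completed=2 acc=0 shift=0
byte[3]=0x7B cont=0 payload=0x7B: varint #3 complete (value=123); reset -> completed=3 acc=0 shift=0
byte[4]=0xD1 cont=1 payload=0x51: acc |= 81<<0 -> completed=3 acc=81 shift=7
byte[5]=0x63 cont=0 payload=0x63: varint #4 complete (value=12753); reset -> completed=4 acc=0 shift=0
byte[6]=0xEB cont=1 payload=0x6B: acc |= 107<<0 -> completed=4 acc=107 shift=7
byte[7]=0x89 cont=1 payload=0x09: acc |= 9<<7 -> completed=4 acc=1259 shift=14

Answer: 4 1259 14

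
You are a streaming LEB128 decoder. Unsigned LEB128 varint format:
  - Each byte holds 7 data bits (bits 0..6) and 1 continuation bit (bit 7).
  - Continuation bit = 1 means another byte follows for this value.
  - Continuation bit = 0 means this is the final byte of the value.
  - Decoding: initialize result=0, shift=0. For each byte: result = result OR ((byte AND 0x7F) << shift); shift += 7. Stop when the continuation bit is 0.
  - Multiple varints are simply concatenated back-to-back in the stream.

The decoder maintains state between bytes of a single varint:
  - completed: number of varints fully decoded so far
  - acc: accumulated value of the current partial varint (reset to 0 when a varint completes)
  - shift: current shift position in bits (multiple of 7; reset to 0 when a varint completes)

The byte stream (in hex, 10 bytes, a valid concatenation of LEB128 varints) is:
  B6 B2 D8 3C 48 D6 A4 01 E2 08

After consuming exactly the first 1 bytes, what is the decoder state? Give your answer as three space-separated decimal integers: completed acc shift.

Answer: 0 54 7

Derivation:
byte[0]=0xB6 cont=1 payload=0x36: acc |= 54<<0 -> completed=0 acc=54 shift=7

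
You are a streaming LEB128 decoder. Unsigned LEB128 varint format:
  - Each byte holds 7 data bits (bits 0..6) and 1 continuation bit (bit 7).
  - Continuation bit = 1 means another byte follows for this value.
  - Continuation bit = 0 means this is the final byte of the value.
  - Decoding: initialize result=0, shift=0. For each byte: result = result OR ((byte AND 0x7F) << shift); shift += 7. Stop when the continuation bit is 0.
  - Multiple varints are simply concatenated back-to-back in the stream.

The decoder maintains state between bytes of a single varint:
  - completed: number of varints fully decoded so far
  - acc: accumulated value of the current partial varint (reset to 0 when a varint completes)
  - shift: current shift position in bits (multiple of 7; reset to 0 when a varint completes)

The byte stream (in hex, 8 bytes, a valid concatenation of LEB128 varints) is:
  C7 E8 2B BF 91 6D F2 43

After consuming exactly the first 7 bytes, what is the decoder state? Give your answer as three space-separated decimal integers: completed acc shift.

byte[0]=0xC7 cont=1 payload=0x47: acc |= 71<<0 -> completed=0 acc=71 shift=7
byte[1]=0xE8 cont=1 payload=0x68: acc |= 104<<7 -> completed=0 acc=13383 shift=14
byte[2]=0x2B cont=0 payload=0x2B: varint #1 complete (value=717895); reset -> completed=1 acc=0 shift=0
byte[3]=0xBF cont=1 payload=0x3F: acc |= 63<<0 -> completed=1 acc=63 shift=7
byte[4]=0x91 cont=1 payload=0x11: acc |= 17<<7 -> completed=1 acc=2239 shift=14
byte[5]=0x6D cont=0 payload=0x6D: varint #2 complete (value=1788095); reset -> completed=2 acc=0 shift=0
byte[6]=0xF2 cont=1 payload=0x72: acc |= 114<<0 -> completed=2 acc=114 shift=7

Answer: 2 114 7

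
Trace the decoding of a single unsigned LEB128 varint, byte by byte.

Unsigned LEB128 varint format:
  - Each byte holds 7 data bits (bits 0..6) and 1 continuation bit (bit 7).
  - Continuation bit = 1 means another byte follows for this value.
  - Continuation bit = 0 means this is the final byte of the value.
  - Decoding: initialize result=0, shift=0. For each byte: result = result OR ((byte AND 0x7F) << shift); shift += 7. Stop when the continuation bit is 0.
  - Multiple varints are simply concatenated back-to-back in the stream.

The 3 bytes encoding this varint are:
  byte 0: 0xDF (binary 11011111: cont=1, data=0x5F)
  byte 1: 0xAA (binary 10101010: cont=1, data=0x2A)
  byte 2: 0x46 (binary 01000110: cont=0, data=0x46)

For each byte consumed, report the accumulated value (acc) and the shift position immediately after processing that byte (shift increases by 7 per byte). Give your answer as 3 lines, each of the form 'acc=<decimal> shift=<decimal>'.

byte 0=0xDF: payload=0x5F=95, contrib = 95<<0 = 95; acc -> 95, shift -> 7
byte 1=0xAA: payload=0x2A=42, contrib = 42<<7 = 5376; acc -> 5471, shift -> 14
byte 2=0x46: payload=0x46=70, contrib = 70<<14 = 1146880; acc -> 1152351, shift -> 21

Answer: acc=95 shift=7
acc=5471 shift=14
acc=1152351 shift=21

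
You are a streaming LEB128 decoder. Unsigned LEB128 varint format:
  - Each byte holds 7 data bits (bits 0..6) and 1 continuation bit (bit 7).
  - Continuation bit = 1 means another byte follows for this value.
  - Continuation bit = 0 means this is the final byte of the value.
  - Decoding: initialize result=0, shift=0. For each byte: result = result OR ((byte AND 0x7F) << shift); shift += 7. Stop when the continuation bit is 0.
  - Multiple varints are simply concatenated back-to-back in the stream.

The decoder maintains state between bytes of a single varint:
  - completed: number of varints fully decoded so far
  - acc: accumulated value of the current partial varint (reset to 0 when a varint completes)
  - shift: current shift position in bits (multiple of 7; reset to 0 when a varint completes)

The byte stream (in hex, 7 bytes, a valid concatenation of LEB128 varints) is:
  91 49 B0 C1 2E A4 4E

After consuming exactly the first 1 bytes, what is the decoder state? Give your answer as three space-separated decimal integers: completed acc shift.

byte[0]=0x91 cont=1 payload=0x11: acc |= 17<<0 -> completed=0 acc=17 shift=7

Answer: 0 17 7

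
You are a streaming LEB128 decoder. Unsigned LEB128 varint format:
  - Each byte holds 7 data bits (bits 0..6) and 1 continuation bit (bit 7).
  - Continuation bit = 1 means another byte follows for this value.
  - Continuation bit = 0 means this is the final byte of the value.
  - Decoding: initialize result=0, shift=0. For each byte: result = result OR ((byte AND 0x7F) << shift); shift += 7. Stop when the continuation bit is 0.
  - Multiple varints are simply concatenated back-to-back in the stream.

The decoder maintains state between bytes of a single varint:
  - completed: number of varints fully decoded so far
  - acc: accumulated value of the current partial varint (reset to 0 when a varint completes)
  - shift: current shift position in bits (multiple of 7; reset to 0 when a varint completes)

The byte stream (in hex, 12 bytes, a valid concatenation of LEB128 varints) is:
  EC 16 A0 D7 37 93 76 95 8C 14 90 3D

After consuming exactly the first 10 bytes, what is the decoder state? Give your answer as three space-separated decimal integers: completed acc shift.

byte[0]=0xEC cont=1 payload=0x6C: acc |= 108<<0 -> completed=0 acc=108 shift=7
byte[1]=0x16 cont=0 payload=0x16: varint #1 complete (value=2924); reset -> completed=1 acc=0 shift=0
byte[2]=0xA0 cont=1 payload=0x20: acc |= 32<<0 -> completed=1 acc=32 shift=7
byte[3]=0xD7 cont=1 payload=0x57: acc |= 87<<7 -> completed=1 acc=11168 shift=14
byte[4]=0x37 cont=0 payload=0x37: varint #2 complete (value=912288); reset -> completed=2 acc=0 shift=0
byte[5]=0x93 cont=1 payload=0x13: acc |= 19<<0 -> completed=2 acc=19 shift=7
byte[6]=0x76 cont=0 payload=0x76: varint #3 complete (value=15123); reset -> completed=3 acc=0 shift=0
byte[7]=0x95 cont=1 payload=0x15: acc |= 21<<0 -> completed=3 acc=21 shift=7
byte[8]=0x8C cont=1 payload=0x0C: acc |= 12<<7 -> completed=3 acc=1557 shift=14
byte[9]=0x14 cont=0 payload=0x14: varint #4 complete (value=329237); reset -> completed=4 acc=0 shift=0

Answer: 4 0 0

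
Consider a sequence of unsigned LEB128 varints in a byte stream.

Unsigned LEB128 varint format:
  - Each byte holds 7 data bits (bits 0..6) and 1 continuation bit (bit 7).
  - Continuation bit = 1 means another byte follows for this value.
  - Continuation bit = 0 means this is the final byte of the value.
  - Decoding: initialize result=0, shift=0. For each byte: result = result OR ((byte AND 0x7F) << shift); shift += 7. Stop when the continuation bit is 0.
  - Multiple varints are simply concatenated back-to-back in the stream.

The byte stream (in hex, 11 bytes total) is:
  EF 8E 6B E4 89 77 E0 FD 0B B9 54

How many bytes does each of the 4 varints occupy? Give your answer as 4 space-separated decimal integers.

Answer: 3 3 3 2

Derivation:
  byte[0]=0xEF cont=1 payload=0x6F=111: acc |= 111<<0 -> acc=111 shift=7
  byte[1]=0x8E cont=1 payload=0x0E=14: acc |= 14<<7 -> acc=1903 shift=14
  byte[2]=0x6B cont=0 payload=0x6B=107: acc |= 107<<14 -> acc=1754991 shift=21 [end]
Varint 1: bytes[0:3] = EF 8E 6B -> value 1754991 (3 byte(s))
  byte[3]=0xE4 cont=1 payload=0x64=100: acc |= 100<<0 -> acc=100 shift=7
  byte[4]=0x89 cont=1 payload=0x09=9: acc |= 9<<7 -> acc=1252 shift=14
  byte[5]=0x77 cont=0 payload=0x77=119: acc |= 119<<14 -> acc=1950948 shift=21 [end]
Varint 2: bytes[3:6] = E4 89 77 -> value 1950948 (3 byte(s))
  byte[6]=0xE0 cont=1 payload=0x60=96: acc |= 96<<0 -> acc=96 shift=7
  byte[7]=0xFD cont=1 payload=0x7D=125: acc |= 125<<7 -> acc=16096 shift=14
  byte[8]=0x0B cont=0 payload=0x0B=11: acc |= 11<<14 -> acc=196320 shift=21 [end]
Varint 3: bytes[6:9] = E0 FD 0B -> value 196320 (3 byte(s))
  byte[9]=0xB9 cont=1 payload=0x39=57: acc |= 57<<0 -> acc=57 shift=7
  byte[10]=0x54 cont=0 payload=0x54=84: acc |= 84<<7 -> acc=10809 shift=14 [end]
Varint 4: bytes[9:11] = B9 54 -> value 10809 (2 byte(s))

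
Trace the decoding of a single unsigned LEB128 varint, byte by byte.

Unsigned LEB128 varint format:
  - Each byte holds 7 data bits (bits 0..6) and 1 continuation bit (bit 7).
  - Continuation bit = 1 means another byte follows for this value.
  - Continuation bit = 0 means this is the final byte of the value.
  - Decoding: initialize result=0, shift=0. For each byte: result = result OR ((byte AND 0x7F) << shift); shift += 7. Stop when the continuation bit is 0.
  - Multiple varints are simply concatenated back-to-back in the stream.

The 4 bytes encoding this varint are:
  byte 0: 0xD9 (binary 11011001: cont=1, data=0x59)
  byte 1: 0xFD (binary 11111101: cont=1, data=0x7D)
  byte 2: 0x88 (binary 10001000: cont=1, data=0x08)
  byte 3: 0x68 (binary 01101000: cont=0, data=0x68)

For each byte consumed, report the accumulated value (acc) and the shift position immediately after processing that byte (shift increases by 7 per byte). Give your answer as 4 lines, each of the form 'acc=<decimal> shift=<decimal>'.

byte 0=0xD9: payload=0x59=89, contrib = 89<<0 = 89; acc -> 89, shift -> 7
byte 1=0xFD: payload=0x7D=125, contrib = 125<<7 = 16000; acc -> 16089, shift -> 14
byte 2=0x88: payload=0x08=8, contrib = 8<<14 = 131072; acc -> 147161, shift -> 21
byte 3=0x68: payload=0x68=104, contrib = 104<<21 = 218103808; acc -> 218250969, shift -> 28

Answer: acc=89 shift=7
acc=16089 shift=14
acc=147161 shift=21
acc=218250969 shift=28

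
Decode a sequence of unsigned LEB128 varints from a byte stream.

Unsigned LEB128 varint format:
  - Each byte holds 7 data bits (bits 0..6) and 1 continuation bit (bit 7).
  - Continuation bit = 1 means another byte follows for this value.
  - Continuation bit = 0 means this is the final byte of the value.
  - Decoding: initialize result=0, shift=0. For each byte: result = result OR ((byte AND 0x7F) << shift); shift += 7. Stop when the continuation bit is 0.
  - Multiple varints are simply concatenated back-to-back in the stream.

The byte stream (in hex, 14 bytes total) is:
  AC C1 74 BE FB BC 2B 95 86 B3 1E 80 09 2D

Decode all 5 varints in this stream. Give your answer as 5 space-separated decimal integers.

  byte[0]=0xAC cont=1 payload=0x2C=44: acc |= 44<<0 -> acc=44 shift=7
  byte[1]=0xC1 cont=1 payload=0x41=65: acc |= 65<<7 -> acc=8364 shift=14
  byte[2]=0x74 cont=0 payload=0x74=116: acc |= 116<<14 -> acc=1908908 shift=21 [end]
Varint 1: bytes[0:3] = AC C1 74 -> value 1908908 (3 byte(s))
  byte[3]=0xBE cont=1 payload=0x3E=62: acc |= 62<<0 -> acc=62 shift=7
  byte[4]=0xFB cont=1 payload=0x7B=123: acc |= 123<<7 -> acc=15806 shift=14
  byte[5]=0xBC cont=1 payload=0x3C=60: acc |= 60<<14 -> acc=998846 shift=21
  byte[6]=0x2B cont=0 payload=0x2B=43: acc |= 43<<21 -> acc=91176382 shift=28 [end]
Varint 2: bytes[3:7] = BE FB BC 2B -> value 91176382 (4 byte(s))
  byte[7]=0x95 cont=1 payload=0x15=21: acc |= 21<<0 -> acc=21 shift=7
  byte[8]=0x86 cont=1 payload=0x06=6: acc |= 6<<7 -> acc=789 shift=14
  byte[9]=0xB3 cont=1 payload=0x33=51: acc |= 51<<14 -> acc=836373 shift=21
  byte[10]=0x1E cont=0 payload=0x1E=30: acc |= 30<<21 -> acc=63750933 shift=28 [end]
Varint 3: bytes[7:11] = 95 86 B3 1E -> value 63750933 (4 byte(s))
  byte[11]=0x80 cont=1 payload=0x00=0: acc |= 0<<0 -> acc=0 shift=7
  byte[12]=0x09 cont=0 payload=0x09=9: acc |= 9<<7 -> acc=1152 shift=14 [end]
Varint 4: bytes[11:13] = 80 09 -> value 1152 (2 byte(s))
  byte[13]=0x2D cont=0 payload=0x2D=45: acc |= 45<<0 -> acc=45 shift=7 [end]
Varint 5: bytes[13:14] = 2D -> value 45 (1 byte(s))

Answer: 1908908 91176382 63750933 1152 45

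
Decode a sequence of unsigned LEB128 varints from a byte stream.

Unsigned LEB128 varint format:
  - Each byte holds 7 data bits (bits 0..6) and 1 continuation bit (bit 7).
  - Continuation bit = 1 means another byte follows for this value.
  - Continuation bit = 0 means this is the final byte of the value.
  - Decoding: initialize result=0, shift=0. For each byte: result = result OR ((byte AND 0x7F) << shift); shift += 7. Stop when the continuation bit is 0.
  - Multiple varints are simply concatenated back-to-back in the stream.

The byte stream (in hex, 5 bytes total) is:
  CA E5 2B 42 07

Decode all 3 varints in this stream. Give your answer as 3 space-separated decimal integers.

  byte[0]=0xCA cont=1 payload=0x4A=74: acc |= 74<<0 -> acc=74 shift=7
  byte[1]=0xE5 cont=1 payload=0x65=101: acc |= 101<<7 -> acc=13002 shift=14
  byte[2]=0x2B cont=0 payload=0x2B=43: acc |= 43<<14 -> acc=717514 shift=21 [end]
Varint 1: bytes[0:3] = CA E5 2B -> value 717514 (3 byte(s))
  byte[3]=0x42 cont=0 payload=0x42=66: acc |= 66<<0 -> acc=66 shift=7 [end]
Varint 2: bytes[3:4] = 42 -> value 66 (1 byte(s))
  byte[4]=0x07 cont=0 payload=0x07=7: acc |= 7<<0 -> acc=7 shift=7 [end]
Varint 3: bytes[4:5] = 07 -> value 7 (1 byte(s))

Answer: 717514 66 7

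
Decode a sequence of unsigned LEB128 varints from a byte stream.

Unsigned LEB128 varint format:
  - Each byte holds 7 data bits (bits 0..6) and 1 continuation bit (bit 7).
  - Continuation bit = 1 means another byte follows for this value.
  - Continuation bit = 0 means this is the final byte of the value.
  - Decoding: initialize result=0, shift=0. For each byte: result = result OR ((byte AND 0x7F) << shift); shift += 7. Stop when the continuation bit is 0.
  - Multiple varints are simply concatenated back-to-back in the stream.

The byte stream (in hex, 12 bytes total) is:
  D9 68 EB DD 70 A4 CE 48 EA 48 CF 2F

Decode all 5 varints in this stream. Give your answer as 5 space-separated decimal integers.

Answer: 13401 1847019 1189668 9322 6095

Derivation:
  byte[0]=0xD9 cont=1 payload=0x59=89: acc |= 89<<0 -> acc=89 shift=7
  byte[1]=0x68 cont=0 payload=0x68=104: acc |= 104<<7 -> acc=13401 shift=14 [end]
Varint 1: bytes[0:2] = D9 68 -> value 13401 (2 byte(s))
  byte[2]=0xEB cont=1 payload=0x6B=107: acc |= 107<<0 -> acc=107 shift=7
  byte[3]=0xDD cont=1 payload=0x5D=93: acc |= 93<<7 -> acc=12011 shift=14
  byte[4]=0x70 cont=0 payload=0x70=112: acc |= 112<<14 -> acc=1847019 shift=21 [end]
Varint 2: bytes[2:5] = EB DD 70 -> value 1847019 (3 byte(s))
  byte[5]=0xA4 cont=1 payload=0x24=36: acc |= 36<<0 -> acc=36 shift=7
  byte[6]=0xCE cont=1 payload=0x4E=78: acc |= 78<<7 -> acc=10020 shift=14
  byte[7]=0x48 cont=0 payload=0x48=72: acc |= 72<<14 -> acc=1189668 shift=21 [end]
Varint 3: bytes[5:8] = A4 CE 48 -> value 1189668 (3 byte(s))
  byte[8]=0xEA cont=1 payload=0x6A=106: acc |= 106<<0 -> acc=106 shift=7
  byte[9]=0x48 cont=0 payload=0x48=72: acc |= 72<<7 -> acc=9322 shift=14 [end]
Varint 4: bytes[8:10] = EA 48 -> value 9322 (2 byte(s))
  byte[10]=0xCF cont=1 payload=0x4F=79: acc |= 79<<0 -> acc=79 shift=7
  byte[11]=0x2F cont=0 payload=0x2F=47: acc |= 47<<7 -> acc=6095 shift=14 [end]
Varint 5: bytes[10:12] = CF 2F -> value 6095 (2 byte(s))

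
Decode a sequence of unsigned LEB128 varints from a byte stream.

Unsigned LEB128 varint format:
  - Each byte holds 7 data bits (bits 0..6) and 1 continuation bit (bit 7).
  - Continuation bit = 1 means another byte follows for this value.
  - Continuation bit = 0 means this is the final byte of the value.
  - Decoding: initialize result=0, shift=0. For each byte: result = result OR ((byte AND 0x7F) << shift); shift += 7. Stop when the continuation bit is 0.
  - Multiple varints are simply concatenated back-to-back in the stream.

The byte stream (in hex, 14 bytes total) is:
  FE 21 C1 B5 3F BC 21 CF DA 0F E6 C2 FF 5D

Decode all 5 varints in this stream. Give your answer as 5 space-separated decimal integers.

Answer: 4350 1039041 4284 257359 197124454

Derivation:
  byte[0]=0xFE cont=1 payload=0x7E=126: acc |= 126<<0 -> acc=126 shift=7
  byte[1]=0x21 cont=0 payload=0x21=33: acc |= 33<<7 -> acc=4350 shift=14 [end]
Varint 1: bytes[0:2] = FE 21 -> value 4350 (2 byte(s))
  byte[2]=0xC1 cont=1 payload=0x41=65: acc |= 65<<0 -> acc=65 shift=7
  byte[3]=0xB5 cont=1 payload=0x35=53: acc |= 53<<7 -> acc=6849 shift=14
  byte[4]=0x3F cont=0 payload=0x3F=63: acc |= 63<<14 -> acc=1039041 shift=21 [end]
Varint 2: bytes[2:5] = C1 B5 3F -> value 1039041 (3 byte(s))
  byte[5]=0xBC cont=1 payload=0x3C=60: acc |= 60<<0 -> acc=60 shift=7
  byte[6]=0x21 cont=0 payload=0x21=33: acc |= 33<<7 -> acc=4284 shift=14 [end]
Varint 3: bytes[5:7] = BC 21 -> value 4284 (2 byte(s))
  byte[7]=0xCF cont=1 payload=0x4F=79: acc |= 79<<0 -> acc=79 shift=7
  byte[8]=0xDA cont=1 payload=0x5A=90: acc |= 90<<7 -> acc=11599 shift=14
  byte[9]=0x0F cont=0 payload=0x0F=15: acc |= 15<<14 -> acc=257359 shift=21 [end]
Varint 4: bytes[7:10] = CF DA 0F -> value 257359 (3 byte(s))
  byte[10]=0xE6 cont=1 payload=0x66=102: acc |= 102<<0 -> acc=102 shift=7
  byte[11]=0xC2 cont=1 payload=0x42=66: acc |= 66<<7 -> acc=8550 shift=14
  byte[12]=0xFF cont=1 payload=0x7F=127: acc |= 127<<14 -> acc=2089318 shift=21
  byte[13]=0x5D cont=0 payload=0x5D=93: acc |= 93<<21 -> acc=197124454 shift=28 [end]
Varint 5: bytes[10:14] = E6 C2 FF 5D -> value 197124454 (4 byte(s))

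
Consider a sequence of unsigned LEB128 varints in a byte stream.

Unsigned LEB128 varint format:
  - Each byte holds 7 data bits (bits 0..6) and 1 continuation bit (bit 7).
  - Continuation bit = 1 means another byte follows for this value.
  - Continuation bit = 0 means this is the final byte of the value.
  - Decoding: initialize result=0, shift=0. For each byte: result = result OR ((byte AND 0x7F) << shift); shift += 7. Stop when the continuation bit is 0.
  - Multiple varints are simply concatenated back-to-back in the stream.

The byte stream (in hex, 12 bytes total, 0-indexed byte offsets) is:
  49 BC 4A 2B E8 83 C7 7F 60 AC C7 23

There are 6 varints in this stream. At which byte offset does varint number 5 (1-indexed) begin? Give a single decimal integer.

  byte[0]=0x49 cont=0 payload=0x49=73: acc |= 73<<0 -> acc=73 shift=7 [end]
Varint 1: bytes[0:1] = 49 -> value 73 (1 byte(s))
  byte[1]=0xBC cont=1 payload=0x3C=60: acc |= 60<<0 -> acc=60 shift=7
  byte[2]=0x4A cont=0 payload=0x4A=74: acc |= 74<<7 -> acc=9532 shift=14 [end]
Varint 2: bytes[1:3] = BC 4A -> value 9532 (2 byte(s))
  byte[3]=0x2B cont=0 payload=0x2B=43: acc |= 43<<0 -> acc=43 shift=7 [end]
Varint 3: bytes[3:4] = 2B -> value 43 (1 byte(s))
  byte[4]=0xE8 cont=1 payload=0x68=104: acc |= 104<<0 -> acc=104 shift=7
  byte[5]=0x83 cont=1 payload=0x03=3: acc |= 3<<7 -> acc=488 shift=14
  byte[6]=0xC7 cont=1 payload=0x47=71: acc |= 71<<14 -> acc=1163752 shift=21
  byte[7]=0x7F cont=0 payload=0x7F=127: acc |= 127<<21 -> acc=267502056 shift=28 [end]
Varint 4: bytes[4:8] = E8 83 C7 7F -> value 267502056 (4 byte(s))
  byte[8]=0x60 cont=0 payload=0x60=96: acc |= 96<<0 -> acc=96 shift=7 [end]
Varint 5: bytes[8:9] = 60 -> value 96 (1 byte(s))
  byte[9]=0xAC cont=1 payload=0x2C=44: acc |= 44<<0 -> acc=44 shift=7
  byte[10]=0xC7 cont=1 payload=0x47=71: acc |= 71<<7 -> acc=9132 shift=14
  byte[11]=0x23 cont=0 payload=0x23=35: acc |= 35<<14 -> acc=582572 shift=21 [end]
Varint 6: bytes[9:12] = AC C7 23 -> value 582572 (3 byte(s))

Answer: 8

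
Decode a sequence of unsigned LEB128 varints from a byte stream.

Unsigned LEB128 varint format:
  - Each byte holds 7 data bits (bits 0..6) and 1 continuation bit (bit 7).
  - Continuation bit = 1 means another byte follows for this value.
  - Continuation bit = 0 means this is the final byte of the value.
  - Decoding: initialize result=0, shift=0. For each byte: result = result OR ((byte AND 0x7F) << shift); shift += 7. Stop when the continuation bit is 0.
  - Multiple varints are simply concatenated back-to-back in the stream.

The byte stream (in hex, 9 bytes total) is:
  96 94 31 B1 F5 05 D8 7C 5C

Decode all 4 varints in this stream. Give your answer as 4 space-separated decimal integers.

  byte[0]=0x96 cont=1 payload=0x16=22: acc |= 22<<0 -> acc=22 shift=7
  byte[1]=0x94 cont=1 payload=0x14=20: acc |= 20<<7 -> acc=2582 shift=14
  byte[2]=0x31 cont=0 payload=0x31=49: acc |= 49<<14 -> acc=805398 shift=21 [end]
Varint 1: bytes[0:3] = 96 94 31 -> value 805398 (3 byte(s))
  byte[3]=0xB1 cont=1 payload=0x31=49: acc |= 49<<0 -> acc=49 shift=7
  byte[4]=0xF5 cont=1 payload=0x75=117: acc |= 117<<7 -> acc=15025 shift=14
  byte[5]=0x05 cont=0 payload=0x05=5: acc |= 5<<14 -> acc=96945 shift=21 [end]
Varint 2: bytes[3:6] = B1 F5 05 -> value 96945 (3 byte(s))
  byte[6]=0xD8 cont=1 payload=0x58=88: acc |= 88<<0 -> acc=88 shift=7
  byte[7]=0x7C cont=0 payload=0x7C=124: acc |= 124<<7 -> acc=15960 shift=14 [end]
Varint 3: bytes[6:8] = D8 7C -> value 15960 (2 byte(s))
  byte[8]=0x5C cont=0 payload=0x5C=92: acc |= 92<<0 -> acc=92 shift=7 [end]
Varint 4: bytes[8:9] = 5C -> value 92 (1 byte(s))

Answer: 805398 96945 15960 92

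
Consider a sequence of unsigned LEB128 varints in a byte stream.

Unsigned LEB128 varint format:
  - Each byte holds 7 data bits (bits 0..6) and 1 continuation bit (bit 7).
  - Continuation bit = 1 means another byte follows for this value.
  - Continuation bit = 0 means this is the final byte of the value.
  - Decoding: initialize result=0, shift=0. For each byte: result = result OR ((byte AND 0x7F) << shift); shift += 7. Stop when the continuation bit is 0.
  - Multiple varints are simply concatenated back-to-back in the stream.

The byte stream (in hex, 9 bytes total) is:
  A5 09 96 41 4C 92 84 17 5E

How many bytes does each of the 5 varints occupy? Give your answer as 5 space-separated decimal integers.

  byte[0]=0xA5 cont=1 payload=0x25=37: acc |= 37<<0 -> acc=37 shift=7
  byte[1]=0x09 cont=0 payload=0x09=9: acc |= 9<<7 -> acc=1189 shift=14 [end]
Varint 1: bytes[0:2] = A5 09 -> value 1189 (2 byte(s))
  byte[2]=0x96 cont=1 payload=0x16=22: acc |= 22<<0 -> acc=22 shift=7
  byte[3]=0x41 cont=0 payload=0x41=65: acc |= 65<<7 -> acc=8342 shift=14 [end]
Varint 2: bytes[2:4] = 96 41 -> value 8342 (2 byte(s))
  byte[4]=0x4C cont=0 payload=0x4C=76: acc |= 76<<0 -> acc=76 shift=7 [end]
Varint 3: bytes[4:5] = 4C -> value 76 (1 byte(s))
  byte[5]=0x92 cont=1 payload=0x12=18: acc |= 18<<0 -> acc=18 shift=7
  byte[6]=0x84 cont=1 payload=0x04=4: acc |= 4<<7 -> acc=530 shift=14
  byte[7]=0x17 cont=0 payload=0x17=23: acc |= 23<<14 -> acc=377362 shift=21 [end]
Varint 4: bytes[5:8] = 92 84 17 -> value 377362 (3 byte(s))
  byte[8]=0x5E cont=0 payload=0x5E=94: acc |= 94<<0 -> acc=94 shift=7 [end]
Varint 5: bytes[8:9] = 5E -> value 94 (1 byte(s))

Answer: 2 2 1 3 1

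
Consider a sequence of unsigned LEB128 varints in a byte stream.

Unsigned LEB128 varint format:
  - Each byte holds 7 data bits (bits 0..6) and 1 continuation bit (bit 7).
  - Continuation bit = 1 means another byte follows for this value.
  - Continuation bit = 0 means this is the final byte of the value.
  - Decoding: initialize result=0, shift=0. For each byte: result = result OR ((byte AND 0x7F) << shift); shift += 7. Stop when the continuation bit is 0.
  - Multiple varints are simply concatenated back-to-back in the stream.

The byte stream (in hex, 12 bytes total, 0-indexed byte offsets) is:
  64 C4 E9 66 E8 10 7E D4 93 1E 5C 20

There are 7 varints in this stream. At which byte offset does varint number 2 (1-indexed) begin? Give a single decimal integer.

  byte[0]=0x64 cont=0 payload=0x64=100: acc |= 100<<0 -> acc=100 shift=7 [end]
Varint 1: bytes[0:1] = 64 -> value 100 (1 byte(s))
  byte[1]=0xC4 cont=1 payload=0x44=68: acc |= 68<<0 -> acc=68 shift=7
  byte[2]=0xE9 cont=1 payload=0x69=105: acc |= 105<<7 -> acc=13508 shift=14
  byte[3]=0x66 cont=0 payload=0x66=102: acc |= 102<<14 -> acc=1684676 shift=21 [end]
Varint 2: bytes[1:4] = C4 E9 66 -> value 1684676 (3 byte(s))
  byte[4]=0xE8 cont=1 payload=0x68=104: acc |= 104<<0 -> acc=104 shift=7
  byte[5]=0x10 cont=0 payload=0x10=16: acc |= 16<<7 -> acc=2152 shift=14 [end]
Varint 3: bytes[4:6] = E8 10 -> value 2152 (2 byte(s))
  byte[6]=0x7E cont=0 payload=0x7E=126: acc |= 126<<0 -> acc=126 shift=7 [end]
Varint 4: bytes[6:7] = 7E -> value 126 (1 byte(s))
  byte[7]=0xD4 cont=1 payload=0x54=84: acc |= 84<<0 -> acc=84 shift=7
  byte[8]=0x93 cont=1 payload=0x13=19: acc |= 19<<7 -> acc=2516 shift=14
  byte[9]=0x1E cont=0 payload=0x1E=30: acc |= 30<<14 -> acc=494036 shift=21 [end]
Varint 5: bytes[7:10] = D4 93 1E -> value 494036 (3 byte(s))
  byte[10]=0x5C cont=0 payload=0x5C=92: acc |= 92<<0 -> acc=92 shift=7 [end]
Varint 6: bytes[10:11] = 5C -> value 92 (1 byte(s))
  byte[11]=0x20 cont=0 payload=0x20=32: acc |= 32<<0 -> acc=32 shift=7 [end]
Varint 7: bytes[11:12] = 20 -> value 32 (1 byte(s))

Answer: 1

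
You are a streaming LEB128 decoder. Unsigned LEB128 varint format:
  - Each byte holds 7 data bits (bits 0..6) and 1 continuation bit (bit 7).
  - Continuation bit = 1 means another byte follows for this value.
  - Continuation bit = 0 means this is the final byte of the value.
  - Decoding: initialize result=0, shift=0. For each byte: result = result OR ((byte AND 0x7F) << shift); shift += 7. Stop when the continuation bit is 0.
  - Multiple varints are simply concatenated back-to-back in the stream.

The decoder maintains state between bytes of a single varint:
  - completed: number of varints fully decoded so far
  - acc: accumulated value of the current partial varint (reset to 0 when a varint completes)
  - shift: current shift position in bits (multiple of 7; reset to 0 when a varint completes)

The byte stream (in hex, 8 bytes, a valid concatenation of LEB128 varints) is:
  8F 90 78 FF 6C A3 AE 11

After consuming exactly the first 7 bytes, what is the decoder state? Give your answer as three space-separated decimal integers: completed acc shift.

Answer: 2 5923 14

Derivation:
byte[0]=0x8F cont=1 payload=0x0F: acc |= 15<<0 -> completed=0 acc=15 shift=7
byte[1]=0x90 cont=1 payload=0x10: acc |= 16<<7 -> completed=0 acc=2063 shift=14
byte[2]=0x78 cont=0 payload=0x78: varint #1 complete (value=1968143); reset -> completed=1 acc=0 shift=0
byte[3]=0xFF cont=1 payload=0x7F: acc |= 127<<0 -> completed=1 acc=127 shift=7
byte[4]=0x6C cont=0 payload=0x6C: varint #2 complete (value=13951); reset -> completed=2 acc=0 shift=0
byte[5]=0xA3 cont=1 payload=0x23: acc |= 35<<0 -> completed=2 acc=35 shift=7
byte[6]=0xAE cont=1 payload=0x2E: acc |= 46<<7 -> completed=2 acc=5923 shift=14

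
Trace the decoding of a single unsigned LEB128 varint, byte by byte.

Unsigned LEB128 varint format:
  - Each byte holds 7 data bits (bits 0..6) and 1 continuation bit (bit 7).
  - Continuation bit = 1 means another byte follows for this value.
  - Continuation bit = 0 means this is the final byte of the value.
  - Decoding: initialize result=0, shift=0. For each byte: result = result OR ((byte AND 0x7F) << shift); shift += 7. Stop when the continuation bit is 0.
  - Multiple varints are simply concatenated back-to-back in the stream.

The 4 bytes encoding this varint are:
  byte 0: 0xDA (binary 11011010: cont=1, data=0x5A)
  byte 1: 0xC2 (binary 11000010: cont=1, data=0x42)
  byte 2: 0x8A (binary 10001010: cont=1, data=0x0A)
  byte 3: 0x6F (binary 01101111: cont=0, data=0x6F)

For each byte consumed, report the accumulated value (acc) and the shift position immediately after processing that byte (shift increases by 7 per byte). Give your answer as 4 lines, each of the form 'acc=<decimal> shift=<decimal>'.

byte 0=0xDA: payload=0x5A=90, contrib = 90<<0 = 90; acc -> 90, shift -> 7
byte 1=0xC2: payload=0x42=66, contrib = 66<<7 = 8448; acc -> 8538, shift -> 14
byte 2=0x8A: payload=0x0A=10, contrib = 10<<14 = 163840; acc -> 172378, shift -> 21
byte 3=0x6F: payload=0x6F=111, contrib = 111<<21 = 232783872; acc -> 232956250, shift -> 28

Answer: acc=90 shift=7
acc=8538 shift=14
acc=172378 shift=21
acc=232956250 shift=28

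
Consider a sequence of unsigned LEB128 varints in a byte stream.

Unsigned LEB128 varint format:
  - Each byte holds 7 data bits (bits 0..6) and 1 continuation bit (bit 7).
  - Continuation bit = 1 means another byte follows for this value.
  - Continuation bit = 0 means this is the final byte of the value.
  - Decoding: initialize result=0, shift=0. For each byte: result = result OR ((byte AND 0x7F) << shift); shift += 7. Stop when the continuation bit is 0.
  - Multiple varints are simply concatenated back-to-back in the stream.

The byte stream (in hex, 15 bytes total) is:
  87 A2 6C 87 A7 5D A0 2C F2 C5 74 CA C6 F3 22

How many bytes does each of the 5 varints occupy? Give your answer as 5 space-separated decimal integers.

Answer: 3 3 2 3 4

Derivation:
  byte[0]=0x87 cont=1 payload=0x07=7: acc |= 7<<0 -> acc=7 shift=7
  byte[1]=0xA2 cont=1 payload=0x22=34: acc |= 34<<7 -> acc=4359 shift=14
  byte[2]=0x6C cont=0 payload=0x6C=108: acc |= 108<<14 -> acc=1773831 shift=21 [end]
Varint 1: bytes[0:3] = 87 A2 6C -> value 1773831 (3 byte(s))
  byte[3]=0x87 cont=1 payload=0x07=7: acc |= 7<<0 -> acc=7 shift=7
  byte[4]=0xA7 cont=1 payload=0x27=39: acc |= 39<<7 -> acc=4999 shift=14
  byte[5]=0x5D cont=0 payload=0x5D=93: acc |= 93<<14 -> acc=1528711 shift=21 [end]
Varint 2: bytes[3:6] = 87 A7 5D -> value 1528711 (3 byte(s))
  byte[6]=0xA0 cont=1 payload=0x20=32: acc |= 32<<0 -> acc=32 shift=7
  byte[7]=0x2C cont=0 payload=0x2C=44: acc |= 44<<7 -> acc=5664 shift=14 [end]
Varint 3: bytes[6:8] = A0 2C -> value 5664 (2 byte(s))
  byte[8]=0xF2 cont=1 payload=0x72=114: acc |= 114<<0 -> acc=114 shift=7
  byte[9]=0xC5 cont=1 payload=0x45=69: acc |= 69<<7 -> acc=8946 shift=14
  byte[10]=0x74 cont=0 payload=0x74=116: acc |= 116<<14 -> acc=1909490 shift=21 [end]
Varint 4: bytes[8:11] = F2 C5 74 -> value 1909490 (3 byte(s))
  byte[11]=0xCA cont=1 payload=0x4A=74: acc |= 74<<0 -> acc=74 shift=7
  byte[12]=0xC6 cont=1 payload=0x46=70: acc |= 70<<7 -> acc=9034 shift=14
  byte[13]=0xF3 cont=1 payload=0x73=115: acc |= 115<<14 -> acc=1893194 shift=21
  byte[14]=0x22 cont=0 payload=0x22=34: acc |= 34<<21 -> acc=73196362 shift=28 [end]
Varint 5: bytes[11:15] = CA C6 F3 22 -> value 73196362 (4 byte(s))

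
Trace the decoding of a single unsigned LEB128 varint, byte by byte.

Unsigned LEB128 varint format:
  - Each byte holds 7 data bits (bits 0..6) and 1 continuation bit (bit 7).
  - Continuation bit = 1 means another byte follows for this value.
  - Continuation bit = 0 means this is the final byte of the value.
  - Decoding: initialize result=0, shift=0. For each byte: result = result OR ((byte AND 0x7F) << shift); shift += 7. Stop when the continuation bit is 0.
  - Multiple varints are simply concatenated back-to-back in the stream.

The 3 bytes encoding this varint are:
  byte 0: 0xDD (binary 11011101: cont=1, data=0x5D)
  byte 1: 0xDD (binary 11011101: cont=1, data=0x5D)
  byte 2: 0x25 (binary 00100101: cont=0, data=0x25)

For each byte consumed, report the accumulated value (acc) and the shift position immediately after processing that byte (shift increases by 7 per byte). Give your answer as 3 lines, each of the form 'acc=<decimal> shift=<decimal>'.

Answer: acc=93 shift=7
acc=11997 shift=14
acc=618205 shift=21

Derivation:
byte 0=0xDD: payload=0x5D=93, contrib = 93<<0 = 93; acc -> 93, shift -> 7
byte 1=0xDD: payload=0x5D=93, contrib = 93<<7 = 11904; acc -> 11997, shift -> 14
byte 2=0x25: payload=0x25=37, contrib = 37<<14 = 606208; acc -> 618205, shift -> 21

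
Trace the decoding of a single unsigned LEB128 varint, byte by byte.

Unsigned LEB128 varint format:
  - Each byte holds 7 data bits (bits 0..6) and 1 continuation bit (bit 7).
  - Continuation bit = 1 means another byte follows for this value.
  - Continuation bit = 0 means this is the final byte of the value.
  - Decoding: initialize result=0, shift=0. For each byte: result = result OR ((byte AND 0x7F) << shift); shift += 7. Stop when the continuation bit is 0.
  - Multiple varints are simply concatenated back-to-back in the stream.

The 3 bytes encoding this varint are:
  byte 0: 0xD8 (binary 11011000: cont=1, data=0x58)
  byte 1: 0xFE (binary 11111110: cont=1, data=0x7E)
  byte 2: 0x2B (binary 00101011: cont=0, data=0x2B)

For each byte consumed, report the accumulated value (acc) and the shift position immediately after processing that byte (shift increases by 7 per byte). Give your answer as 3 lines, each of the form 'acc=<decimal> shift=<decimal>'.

byte 0=0xD8: payload=0x58=88, contrib = 88<<0 = 88; acc -> 88, shift -> 7
byte 1=0xFE: payload=0x7E=126, contrib = 126<<7 = 16128; acc -> 16216, shift -> 14
byte 2=0x2B: payload=0x2B=43, contrib = 43<<14 = 704512; acc -> 720728, shift -> 21

Answer: acc=88 shift=7
acc=16216 shift=14
acc=720728 shift=21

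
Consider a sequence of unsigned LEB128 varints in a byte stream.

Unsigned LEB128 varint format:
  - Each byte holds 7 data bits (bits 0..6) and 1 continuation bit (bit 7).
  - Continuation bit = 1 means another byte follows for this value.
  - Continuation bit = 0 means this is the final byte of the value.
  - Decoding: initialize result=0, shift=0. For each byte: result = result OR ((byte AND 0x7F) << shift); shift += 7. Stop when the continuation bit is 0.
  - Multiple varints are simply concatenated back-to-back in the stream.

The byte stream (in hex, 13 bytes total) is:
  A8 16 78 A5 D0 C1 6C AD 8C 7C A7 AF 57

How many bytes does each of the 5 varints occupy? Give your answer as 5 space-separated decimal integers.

  byte[0]=0xA8 cont=1 payload=0x28=40: acc |= 40<<0 -> acc=40 shift=7
  byte[1]=0x16 cont=0 payload=0x16=22: acc |= 22<<7 -> acc=2856 shift=14 [end]
Varint 1: bytes[0:2] = A8 16 -> value 2856 (2 byte(s))
  byte[2]=0x78 cont=0 payload=0x78=120: acc |= 120<<0 -> acc=120 shift=7 [end]
Varint 2: bytes[2:3] = 78 -> value 120 (1 byte(s))
  byte[3]=0xA5 cont=1 payload=0x25=37: acc |= 37<<0 -> acc=37 shift=7
  byte[4]=0xD0 cont=1 payload=0x50=80: acc |= 80<<7 -> acc=10277 shift=14
  byte[5]=0xC1 cont=1 payload=0x41=65: acc |= 65<<14 -> acc=1075237 shift=21
  byte[6]=0x6C cont=0 payload=0x6C=108: acc |= 108<<21 -> acc=227567653 shift=28 [end]
Varint 3: bytes[3:7] = A5 D0 C1 6C -> value 227567653 (4 byte(s))
  byte[7]=0xAD cont=1 payload=0x2D=45: acc |= 45<<0 -> acc=45 shift=7
  byte[8]=0x8C cont=1 payload=0x0C=12: acc |= 12<<7 -> acc=1581 shift=14
  byte[9]=0x7C cont=0 payload=0x7C=124: acc |= 124<<14 -> acc=2033197 shift=21 [end]
Varint 4: bytes[7:10] = AD 8C 7C -> value 2033197 (3 byte(s))
  byte[10]=0xA7 cont=1 payload=0x27=39: acc |= 39<<0 -> acc=39 shift=7
  byte[11]=0xAF cont=1 payload=0x2F=47: acc |= 47<<7 -> acc=6055 shift=14
  byte[12]=0x57 cont=0 payload=0x57=87: acc |= 87<<14 -> acc=1431463 shift=21 [end]
Varint 5: bytes[10:13] = A7 AF 57 -> value 1431463 (3 byte(s))

Answer: 2 1 4 3 3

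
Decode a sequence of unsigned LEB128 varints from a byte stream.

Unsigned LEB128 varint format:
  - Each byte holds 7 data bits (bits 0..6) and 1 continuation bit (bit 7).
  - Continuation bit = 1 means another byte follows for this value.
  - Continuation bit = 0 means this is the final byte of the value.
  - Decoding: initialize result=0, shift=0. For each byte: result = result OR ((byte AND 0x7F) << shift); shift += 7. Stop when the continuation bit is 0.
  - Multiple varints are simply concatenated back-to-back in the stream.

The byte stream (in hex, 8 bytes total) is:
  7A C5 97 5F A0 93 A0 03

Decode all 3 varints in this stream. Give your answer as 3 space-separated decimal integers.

  byte[0]=0x7A cont=0 payload=0x7A=122: acc |= 122<<0 -> acc=122 shift=7 [end]
Varint 1: bytes[0:1] = 7A -> value 122 (1 byte(s))
  byte[1]=0xC5 cont=1 payload=0x45=69: acc |= 69<<0 -> acc=69 shift=7
  byte[2]=0x97 cont=1 payload=0x17=23: acc |= 23<<7 -> acc=3013 shift=14
  byte[3]=0x5F cont=0 payload=0x5F=95: acc |= 95<<14 -> acc=1559493 shift=21 [end]
Varint 2: bytes[1:4] = C5 97 5F -> value 1559493 (3 byte(s))
  byte[4]=0xA0 cont=1 payload=0x20=32: acc |= 32<<0 -> acc=32 shift=7
  byte[5]=0x93 cont=1 payload=0x13=19: acc |= 19<<7 -> acc=2464 shift=14
  byte[6]=0xA0 cont=1 payload=0x20=32: acc |= 32<<14 -> acc=526752 shift=21
  byte[7]=0x03 cont=0 payload=0x03=3: acc |= 3<<21 -> acc=6818208 shift=28 [end]
Varint 3: bytes[4:8] = A0 93 A0 03 -> value 6818208 (4 byte(s))

Answer: 122 1559493 6818208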